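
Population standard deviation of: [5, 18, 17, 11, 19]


Mean = 70/5 = 14
  (5-14)²=81
  (18-14)²=16
  (17-14)²=9
  (11-14)²=9
  (19-14)²=25
Σ(x-μ)² = 140
σ² = 140/5 = 28

σ = √(28) ≈ 5.2915


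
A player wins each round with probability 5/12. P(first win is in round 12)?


Geometric: P(X=12) = (1-p)^(k-1)×p = (7/12)^11×5/12 = 9886633715/8916100448256

P(X=12) = 9886633715/8916100448256 ≈ 0.11%


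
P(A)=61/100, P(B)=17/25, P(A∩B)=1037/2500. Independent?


P(A)×P(B) = 1037/2500
P(A∩B) = 1037/2500
Equal ✓ → Independent

Yes, independent


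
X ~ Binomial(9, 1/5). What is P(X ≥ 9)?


P(X ≥ 9) = Σ P(X=i) for i=9..9
P(X=9) = 1/1953125
Sum = 1/1953125

P(X ≥ 9) = 1/1953125 ≈ 0.00%


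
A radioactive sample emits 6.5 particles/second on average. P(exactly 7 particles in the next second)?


Poisson(λ=6.5): P(X=7) = e^(-λ)×λ^k/k!
= e^(-6.5) × 6.5^7 / 7!
≈ 0.001503439193 × 490222.789062 / 5040 ≈ 0.146234

P(X=7) ≈ 0.146234 ≈ 14.62%


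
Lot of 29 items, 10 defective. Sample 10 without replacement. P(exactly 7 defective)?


Hypergeometric: C(10,7)×C(19,3)/C(29,10)
= 120×969/20030010 = 3876/667667

P(X=7) = 3876/667667 ≈ 0.58%


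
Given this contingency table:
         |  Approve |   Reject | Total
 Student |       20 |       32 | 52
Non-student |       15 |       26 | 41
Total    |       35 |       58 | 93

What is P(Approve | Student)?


P(Approve | Student) = 20/(20+32) = 20/52 = 5/13

P(Approve|Student) = 5/13 ≈ 38.46%


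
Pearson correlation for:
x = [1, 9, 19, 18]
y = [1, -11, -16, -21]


n=4, Σx=47, Σy=-47, Σxy=-780, Σx²=767, Σy²=819
r = (4×(-780) - 47×(-47))/√((4×767 - 47²)(4×819 - (-47)²))
= -911/√(859×1067) = -911/√916553 ≈ -911/957.3677 ≈ -0.9516

r ≈ -0.9516


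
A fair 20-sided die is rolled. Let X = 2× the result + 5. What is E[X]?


E[die] = (1+20)/2 = 21/2
E[X] = 2×21/2 + 5 = 26

E[X] = 26


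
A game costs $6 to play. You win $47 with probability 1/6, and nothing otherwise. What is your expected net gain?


E[gain] = (47-6)×1/6 + (-6)×5/6
= 41/6 - 5 = 11/6

Expected net gain = $11/6 ≈ $1.83


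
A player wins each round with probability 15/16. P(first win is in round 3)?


Geometric: P(X=3) = (1-p)^(k-1)×p = (1/16)^2×15/16 = 15/4096

P(X=3) = 15/4096 ≈ 0.37%


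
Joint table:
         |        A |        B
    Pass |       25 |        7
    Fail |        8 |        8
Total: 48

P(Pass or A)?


P(Pass∨A) = P(Pass) + P(A) - P(Pass∧A)
= (32 + 33 - 25)/48 = 40/48 = 5/6

P = 5/6 ≈ 83.33%


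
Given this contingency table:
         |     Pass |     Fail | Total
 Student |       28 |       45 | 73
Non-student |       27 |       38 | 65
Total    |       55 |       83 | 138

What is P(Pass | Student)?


P(Pass | Student) = 28/(28+45) = 28/73

P(Pass|Student) = 28/73 ≈ 38.36%


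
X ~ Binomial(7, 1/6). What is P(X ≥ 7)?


P(X ≥ 7) = Σ P(X=i) for i=7..7
P(X=7) = 1/279936
Sum = 1/279936

P(X ≥ 7) = 1/279936 ≈ 0.00%


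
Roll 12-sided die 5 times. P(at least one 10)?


P(no 10)^5 = (11/12)^5 = 161051/248832
P(≥1) = 1 - 161051/248832 = 87781/248832

P = 87781/248832 ≈ 35.28%


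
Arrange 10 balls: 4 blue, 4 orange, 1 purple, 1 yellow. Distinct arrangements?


10!/(4!×4!×1!×1!) = 6300

6300


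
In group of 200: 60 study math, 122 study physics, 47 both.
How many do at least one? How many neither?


|A∪B| = 60+122-47 = 135
Neither = 200-135 = 65

At least one: 135; Neither: 65


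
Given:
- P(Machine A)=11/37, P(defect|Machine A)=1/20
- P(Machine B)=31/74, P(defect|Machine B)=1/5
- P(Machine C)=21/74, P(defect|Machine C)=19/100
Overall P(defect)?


P(B) = Σ P(B|Aᵢ)×P(Aᵢ)
  1/20×11/37 = 11/740
  1/5×31/74 = 31/370
  19/100×21/74 = 399/7400
Sum = 1129/7400

P(defect) = 1129/7400 ≈ 15.26%


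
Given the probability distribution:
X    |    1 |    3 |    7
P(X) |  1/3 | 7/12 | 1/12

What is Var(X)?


E[X] = 8/3
E[X²] = 29/3
Var(X) = E[X²] - (E[X])² = 29/3 - 64/9 = 23/9

Var(X) = 23/9 ≈ 2.5556


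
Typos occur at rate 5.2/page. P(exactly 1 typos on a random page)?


Poisson(λ=5.2): P(X=1) = e^(-λ)×λ^k/k!
= e^(-5.2) × 5.2^1 / 1!
≈ 0.005516564421 × 5.2 / 1 ≈ 0.028686

P(X=1) ≈ 0.028686 ≈ 2.87%


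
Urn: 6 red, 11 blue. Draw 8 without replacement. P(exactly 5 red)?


Hypergeometric: C(6,5)×C(11,3)/C(17,8)
= 6×165/24310 = 9/221

P(X=5) = 9/221 ≈ 4.07%


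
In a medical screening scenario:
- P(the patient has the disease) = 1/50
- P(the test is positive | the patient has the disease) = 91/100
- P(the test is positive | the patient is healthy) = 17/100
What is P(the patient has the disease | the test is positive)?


Using Bayes' theorem:
P(A|B) = P(B|A)·P(A) / P(B)

P(the test is positive) = 91/100 × 1/50 + 17/100 × 49/50
= 91/5000 + 833/5000 = 231/1250

P(the patient has the disease|the test is positive) = (91/5000) / (231/1250) = 13/132

P(the patient has the disease|the test is positive) = 13/132 ≈ 9.85%


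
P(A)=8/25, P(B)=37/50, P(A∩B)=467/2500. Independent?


P(A)×P(B) = 148/625
P(A∩B) = 467/2500
Not equal → NOT independent

No, not independent


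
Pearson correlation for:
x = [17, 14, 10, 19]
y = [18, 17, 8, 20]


n=4, Σx=60, Σy=63, Σxy=1004, Σx²=946, Σy²=1077
r = (4×1004 - 60×63)/√((4×946 - 60²)(4×1077 - 63²))
= 236/√(184×339) = 236/√62376 ≈ 236/249.7519 ≈ 0.9449

r ≈ 0.9449


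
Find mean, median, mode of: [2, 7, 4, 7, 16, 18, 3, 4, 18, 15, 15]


Sorted: [2, 3, 4, 4, 7, 7, 15, 15, 16, 18, 18]
Mean = 109/11
Median = 7
Freq: {2: 1, 7: 2, 4: 2, 16: 1, 18: 2, 3: 1, 15: 2}
Mode: [4, 7, 15, 18]

Mean=109/11, Median=7, Mode=[4, 7, 15, 18]


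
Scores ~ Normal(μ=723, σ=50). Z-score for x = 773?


z = (x - μ)/σ = (773 - 723)/50 = 1.0

z = 1.0


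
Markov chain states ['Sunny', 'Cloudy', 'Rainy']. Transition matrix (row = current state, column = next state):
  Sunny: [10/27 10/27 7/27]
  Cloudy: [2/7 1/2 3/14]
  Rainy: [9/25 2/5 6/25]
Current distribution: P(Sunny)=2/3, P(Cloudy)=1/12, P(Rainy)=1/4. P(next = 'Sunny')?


P(next=Sunny) = Σᵢ P(now=i)×P(i→Sunny)
= 2/3×10/27 + 1/12×2/7 + 1/4×9/25
= 20/81 + 1/42 + 9/100 = 20453/56700

P = 20453/56700 ≈ 0.3607


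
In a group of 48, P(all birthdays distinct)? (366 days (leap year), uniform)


P(all different) = Π(366-i)/366 for i=0..47
= (366/366)×(365/366)×...×(319/366)
= 0.039768

P ≈ 0.0398 ≈ 3.98%


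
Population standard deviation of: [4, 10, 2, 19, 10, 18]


Mean = 63/6 = 21/2
  (4-21/2)²=169/4
  (10-21/2)²=1/4
  (2-21/2)²=289/4
  (19-21/2)²=289/4
  (10-21/2)²=1/4
  (18-21/2)²=225/4
Σ(x-μ)² = 487/2
σ² = (487/2)/6 = 487/12

σ = √(487/12) ≈ 6.3705


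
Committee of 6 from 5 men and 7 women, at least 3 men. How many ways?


Count by #men:
  3M,3W: C(5,3)×C(7,3)=350
  4M,2W: C(5,4)×C(7,2)=105
  5M,1W: C(5,5)×C(7,1)=7
Total = 462

462


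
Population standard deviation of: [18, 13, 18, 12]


Mean = 61/4
  (18-61/4)²=121/16
  (13-61/4)²=81/16
  (18-61/4)²=121/16
  (12-61/4)²=169/16
Σ(x-μ)² = 123/4
σ² = (123/4)/4 = 123/16

σ = √(123/16) ≈ 2.7726


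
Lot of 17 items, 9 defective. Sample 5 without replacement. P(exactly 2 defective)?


Hypergeometric: C(9,2)×C(8,3)/C(17,5)
= 36×56/6188 = 72/221

P(X=2) = 72/221 ≈ 32.58%


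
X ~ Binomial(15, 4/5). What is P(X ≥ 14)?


P(X ≥ 14) = Σ P(X=i) for i=14..15
P(X=14) = 805306368/6103515625
P(X=15) = 1073741824/30517578125
Sum = 5100273664/30517578125

P(X ≥ 14) = 5100273664/30517578125 ≈ 16.71%


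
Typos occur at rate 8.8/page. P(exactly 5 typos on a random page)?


Poisson(λ=8.8): P(X=5) = e^(-λ)×λ^k/k!
= e^(-8.8) × 8.8^5 / 5!
≈ 0.0001507330751 × 52773.19168 / 120 ≈ 0.066289

P(X=5) ≈ 0.066289 ≈ 6.63%


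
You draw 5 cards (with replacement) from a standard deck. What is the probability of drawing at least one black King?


P(not a black King) = 50/52 = 25/26
P(none in 5 draws) = (25/26)^5 = 9765625/11881376
P(≥1 black King) = 1 - 9765625/11881376 = 2115751/11881376

P = 2115751/11881376 ≈ 17.81%


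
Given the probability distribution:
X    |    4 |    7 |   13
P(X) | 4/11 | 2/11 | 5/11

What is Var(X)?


E[X] = 95/11
E[X²] = 1007/11
Var(X) = E[X²] - (E[X])² = 1007/11 - 9025/121 = 2052/121

Var(X) = 2052/121 ≈ 16.9587


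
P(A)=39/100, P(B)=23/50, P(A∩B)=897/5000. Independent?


P(A)×P(B) = 897/5000
P(A∩B) = 897/5000
Equal ✓ → Independent

Yes, independent


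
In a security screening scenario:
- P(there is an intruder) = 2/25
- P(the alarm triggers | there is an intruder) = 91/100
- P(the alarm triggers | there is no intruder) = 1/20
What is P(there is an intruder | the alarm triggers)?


Using Bayes' theorem:
P(A|B) = P(B|A)·P(A) / P(B)

P(the alarm triggers) = 91/100 × 2/25 + 1/20 × 23/25
= 91/1250 + 23/500 = 297/2500

P(there is an intruder|the alarm triggers) = (91/1250) / (297/2500) = 182/297

P(there is an intruder|the alarm triggers) = 182/297 ≈ 61.28%


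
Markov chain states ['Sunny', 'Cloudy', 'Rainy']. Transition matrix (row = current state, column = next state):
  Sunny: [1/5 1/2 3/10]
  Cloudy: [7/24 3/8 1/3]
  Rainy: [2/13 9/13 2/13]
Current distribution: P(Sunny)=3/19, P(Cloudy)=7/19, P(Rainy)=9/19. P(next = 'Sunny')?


P(next=Sunny) = Σᵢ P(now=i)×P(i→Sunny)
= 3/19×1/5 + 7/19×7/24 + 9/19×2/13
= 3/95 + 49/456 + 18/247 = 6281/29640

P = 6281/29640 ≈ 0.2119


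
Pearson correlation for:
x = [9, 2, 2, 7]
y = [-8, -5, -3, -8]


n=4, Σx=20, Σy=-24, Σxy=-144, Σx²=138, Σy²=162
r = (4×(-144) - 20×(-24))/√((4×138 - 20²)(4×162 - (-24)²))
= -96/√(152×72) = -96/√10944 ≈ -96/104.6136 ≈ -0.9177

r ≈ -0.9177


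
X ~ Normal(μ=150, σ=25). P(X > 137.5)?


z = (137.5-150)/25 = -0.5
P(X > 137.5) = 1 - P(Z ≤ -0.5) = 1 - 0.3085 = 0.6915

P(X > 137.5) ≈ 0.6915


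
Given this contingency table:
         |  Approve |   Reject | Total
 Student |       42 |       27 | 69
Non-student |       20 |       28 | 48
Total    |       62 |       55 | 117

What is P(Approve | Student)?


P(Approve | Student) = 42/(42+27) = 42/69 = 14/23

P(Approve|Student) = 14/23 ≈ 60.87%


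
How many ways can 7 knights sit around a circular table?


Circular arrangements of 7 distinct objects: fix one position to break rotational symmetry.
(n-1)! = 6! = 720

720


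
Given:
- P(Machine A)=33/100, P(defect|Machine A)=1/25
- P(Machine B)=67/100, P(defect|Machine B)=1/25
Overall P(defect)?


P(B) = Σ P(B|Aᵢ)×P(Aᵢ)
  1/25×33/100 = 33/2500
  1/25×67/100 = 67/2500
Sum = 1/25

P(defect) = 1/25 ≈ 4.00%


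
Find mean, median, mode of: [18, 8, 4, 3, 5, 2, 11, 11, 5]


Sorted: [2, 3, 4, 5, 5, 8, 11, 11, 18]
Mean = 67/9
Median = 5
Freq: {18: 1, 8: 1, 4: 1, 3: 1, 5: 2, 2: 1, 11: 2}
Mode: [5, 11]

Mean=67/9, Median=5, Mode=[5, 11]


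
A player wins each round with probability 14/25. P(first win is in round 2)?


Geometric: P(X=2) = (1-p)^(k-1)×p = (11/25)^1×14/25 = 154/625

P(X=2) = 154/625 ≈ 24.64%


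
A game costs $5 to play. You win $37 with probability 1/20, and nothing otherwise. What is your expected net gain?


E[gain] = (37-5)×1/20 + (-5)×19/20
= 8/5 - 19/4 = -63/20

Expected net gain = $-63/20 ≈ $-3.15


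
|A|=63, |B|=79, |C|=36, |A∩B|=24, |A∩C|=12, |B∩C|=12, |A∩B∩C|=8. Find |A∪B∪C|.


|A∪B∪C| = 63+79+36-24-12-12+8 = 138

|A∪B∪C| = 138


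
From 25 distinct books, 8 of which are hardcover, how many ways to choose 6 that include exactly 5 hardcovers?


Choose 5 of the 8 hardcovers and 1 of the other 17 books:
C(8,5)×C(17,1) = 56×17 = 952

952


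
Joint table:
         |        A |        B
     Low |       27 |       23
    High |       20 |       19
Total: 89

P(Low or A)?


P(Low∨A) = P(Low) + P(A) - P(Low∧A)
= (50 + 47 - 27)/89 = 70/89

P = 70/89 ≈ 78.65%


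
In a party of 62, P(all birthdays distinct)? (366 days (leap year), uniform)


P(all different) = Π(366-i)/366 for i=0..61
= (366/366)×(365/366)×...×(305/366)
= 0.004156

P ≈ 0.0042 ≈ 0.42%


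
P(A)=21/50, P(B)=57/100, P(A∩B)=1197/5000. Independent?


P(A)×P(B) = 1197/5000
P(A∩B) = 1197/5000
Equal ✓ → Independent

Yes, independent


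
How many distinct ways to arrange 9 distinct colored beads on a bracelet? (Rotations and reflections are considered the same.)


Free circular arrangements: rotations and reflections both identified.
(n-1)!/2 = 8!/2 = 40320/2 = 20160

20160


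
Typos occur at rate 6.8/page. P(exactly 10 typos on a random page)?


Poisson(λ=6.8): P(X=10) = e^(-λ)×λ^k/k!
= e^(-6.8) × 6.8^10 / 10!
≈ 0.001113775148 × 211392282.016 / 3628800 ≈ 0.064882

P(X=10) ≈ 0.064882 ≈ 6.49%


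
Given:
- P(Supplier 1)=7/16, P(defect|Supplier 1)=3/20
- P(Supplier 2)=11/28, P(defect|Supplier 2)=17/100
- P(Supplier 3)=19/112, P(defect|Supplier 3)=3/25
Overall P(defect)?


P(B) = Σ P(B|Aᵢ)×P(Aᵢ)
  3/20×7/16 = 21/320
  17/100×11/28 = 187/2800
  3/25×19/112 = 57/2800
Sum = 1711/11200

P(defect) = 1711/11200 ≈ 15.28%


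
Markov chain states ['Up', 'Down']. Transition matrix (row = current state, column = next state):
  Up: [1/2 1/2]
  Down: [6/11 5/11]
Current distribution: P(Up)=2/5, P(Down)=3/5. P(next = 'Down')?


P(next=Down) = Σᵢ P(now=i)×P(i→Down)
= 2/5×1/2 + 3/5×5/11
= 1/5 + 3/11 = 26/55

P = 26/55 ≈ 0.4727


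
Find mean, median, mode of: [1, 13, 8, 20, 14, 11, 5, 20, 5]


Sorted: [1, 5, 5, 8, 11, 13, 14, 20, 20]
Mean = 97/9
Median = 11
Freq: {1: 1, 13: 1, 8: 1, 20: 2, 14: 1, 11: 1, 5: 2}
Mode: [5, 20]

Mean=97/9, Median=11, Mode=[5, 20]


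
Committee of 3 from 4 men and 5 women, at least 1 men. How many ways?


Count by #men:
  1M,2W: C(4,1)×C(5,2)=40
  2M,1W: C(4,2)×C(5,1)=30
  3M,0W: C(4,3)×C(5,0)=4
Total = 74

74


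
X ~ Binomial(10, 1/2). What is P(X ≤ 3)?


P(X ≤ 3) = Σ P(X=i) for i=0..3
P(X=0) = 1/1024
P(X=1) = 5/512
P(X=2) = 45/1024
P(X=3) = 15/128
Sum = 11/64

P(X ≤ 3) = 11/64 ≈ 17.19%


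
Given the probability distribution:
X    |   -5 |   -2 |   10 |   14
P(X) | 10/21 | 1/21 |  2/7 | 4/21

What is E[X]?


E[X] = Σ x·P(X=x)
= (-5)×(10/21) + (-2)×(1/21) + (10)×(2/7) + (14)×(4/21)
= 64/21

E[X] = 64/21


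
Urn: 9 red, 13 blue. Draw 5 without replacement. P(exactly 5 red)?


Hypergeometric: C(9,5)×C(13,0)/C(22,5)
= 126×1/26334 = 1/209

P(X=5) = 1/209 ≈ 0.48%


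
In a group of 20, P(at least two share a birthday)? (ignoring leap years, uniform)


P(all different) = Π(365-i)/365 for i=0..19
= 0.588562
P(match) = 1 - 0.588562 = 0.411438

P ≈ 0.4114 ≈ 41.14%


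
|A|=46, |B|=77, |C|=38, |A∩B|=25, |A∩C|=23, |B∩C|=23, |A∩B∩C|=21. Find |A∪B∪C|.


|A∪B∪C| = 46+77+38-25-23-23+21 = 111

|A∪B∪C| = 111


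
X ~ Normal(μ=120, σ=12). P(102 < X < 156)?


z₁=(102-120)/12=-1.5, z₂=(156-120)/12=3.0
P = Φ(3.0) - Φ(-1.5) = 0.998650 - 0.066807 = 0.931843 ≈ 0.9318

P(102 < X < 156) ≈ 0.9318


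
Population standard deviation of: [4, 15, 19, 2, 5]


Mean = 45/5 = 9
  (4-9)²=25
  (15-9)²=36
  (19-9)²=100
  (2-9)²=49
  (5-9)²=16
Σ(x-μ)² = 226
σ² = 226/5

σ = √(226/5) ≈ 6.7231


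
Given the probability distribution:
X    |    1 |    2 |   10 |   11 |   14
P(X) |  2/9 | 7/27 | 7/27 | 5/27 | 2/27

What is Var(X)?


E[X] = 173/27
E[X²] = 577/9
Var(X) = E[X²] - (E[X])² = 577/9 - 29929/729 = 16808/729

Var(X) = 16808/729 ≈ 23.0562


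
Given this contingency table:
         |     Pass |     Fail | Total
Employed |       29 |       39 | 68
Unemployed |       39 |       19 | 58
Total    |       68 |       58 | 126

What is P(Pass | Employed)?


P(Pass | Employed) = 29/(29+39) = 29/68

P(Pass|Employed) = 29/68 ≈ 42.65%


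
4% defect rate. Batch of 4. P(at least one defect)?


P(all good) = (24/25)^4 = 331776/390625
P(≥1 defect) = 58849/390625

P = 58849/390625 ≈ 15.07%


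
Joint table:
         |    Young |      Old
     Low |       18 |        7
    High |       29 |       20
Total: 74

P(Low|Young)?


P(Low|Young) = 18/(18+29) = 18/47

P = 18/47 ≈ 38.30%


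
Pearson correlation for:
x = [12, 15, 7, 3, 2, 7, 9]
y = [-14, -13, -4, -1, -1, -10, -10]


n=7, Σx=55, Σy=-53, Σxy=-556, Σx²=561, Σy²=583
r = (7×(-556) - 55×(-53))/√((7×561 - 55²)(7×583 - (-53)²))
= -977/√(902×1272) = -977/√1147344 ≈ -977/1071.1414 ≈ -0.9121

r ≈ -0.9121


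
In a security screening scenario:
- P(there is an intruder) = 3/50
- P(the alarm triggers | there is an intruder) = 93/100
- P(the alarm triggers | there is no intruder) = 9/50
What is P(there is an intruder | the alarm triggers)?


Using Bayes' theorem:
P(A|B) = P(B|A)·P(A) / P(B)

P(the alarm triggers) = 93/100 × 3/50 + 9/50 × 47/50
= 279/5000 + 423/2500 = 9/40

P(there is an intruder|the alarm triggers) = (279/5000) / (9/40) = 31/125

P(there is an intruder|the alarm triggers) = 31/125 ≈ 24.80%


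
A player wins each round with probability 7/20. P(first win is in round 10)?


Geometric: P(X=10) = (1-p)^(k-1)×p = (13/20)^9×7/20 = 74231495611/10240000000000

P(X=10) = 74231495611/10240000000000 ≈ 0.72%


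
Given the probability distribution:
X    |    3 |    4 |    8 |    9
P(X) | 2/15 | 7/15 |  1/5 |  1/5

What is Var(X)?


E[X] = 17/3
E[X²] = 113/3
Var(X) = E[X²] - (E[X])² = 113/3 - 289/9 = 50/9

Var(X) = 50/9 ≈ 5.5556


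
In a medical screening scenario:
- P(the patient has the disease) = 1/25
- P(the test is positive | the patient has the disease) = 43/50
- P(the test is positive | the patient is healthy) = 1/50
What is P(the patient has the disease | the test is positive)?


Using Bayes' theorem:
P(A|B) = P(B|A)·P(A) / P(B)

P(the test is positive) = 43/50 × 1/25 + 1/50 × 24/25
= 43/1250 + 12/625 = 67/1250

P(the patient has the disease|the test is positive) = (43/1250) / (67/1250) = 43/67

P(the patient has the disease|the test is positive) = 43/67 ≈ 64.18%


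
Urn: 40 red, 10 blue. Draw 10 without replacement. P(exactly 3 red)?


Hypergeometric: C(40,3)×C(10,7)/C(50,10)
= 9880×120/10272278170 = 118560/1027227817

P(X=3) = 118560/1027227817 ≈ 0.01%


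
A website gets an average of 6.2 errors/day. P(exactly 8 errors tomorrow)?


Poisson(λ=6.2): P(X=8) = e^(-λ)×λ^k/k!
= e^(-6.2) × 6.2^8 / 8!
≈ 0.002029430636 × 2183401.05585 / 40320 ≈ 0.109897

P(X=8) ≈ 0.109897 ≈ 10.99%


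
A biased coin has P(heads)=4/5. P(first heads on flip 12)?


Geometric: P(X=12) = (1-p)^(k-1)×p = (1/5)^11×4/5 = 4/244140625

P(X=12) = 4/244140625 ≈ 0.00%


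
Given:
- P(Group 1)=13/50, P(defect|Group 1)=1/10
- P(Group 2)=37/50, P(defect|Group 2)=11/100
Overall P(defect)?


P(B) = Σ P(B|Aᵢ)×P(Aᵢ)
  1/10×13/50 = 13/500
  11/100×37/50 = 407/5000
Sum = 537/5000

P(defect) = 537/5000 ≈ 10.74%


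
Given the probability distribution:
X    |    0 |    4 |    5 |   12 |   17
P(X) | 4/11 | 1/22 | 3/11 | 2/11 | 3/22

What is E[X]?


E[X] = Σ x·P(X=x)
= (0)×(4/11) + (4)×(1/22) + (5)×(3/11) + (12)×(2/11) + (17)×(3/22)
= 133/22

E[X] = 133/22


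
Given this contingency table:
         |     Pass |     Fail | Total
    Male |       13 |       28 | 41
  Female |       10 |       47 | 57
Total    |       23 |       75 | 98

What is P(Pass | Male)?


P(Pass | Male) = 13/(13+28) = 13/41

P(Pass|Male) = 13/41 ≈ 31.71%


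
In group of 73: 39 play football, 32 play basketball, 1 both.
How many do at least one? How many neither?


|A∪B| = 39+32-1 = 70
Neither = 73-70 = 3

At least one: 70; Neither: 3


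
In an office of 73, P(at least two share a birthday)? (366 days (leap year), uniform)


P(all different) = Π(366-i)/366 for i=0..72
= 0.000449
P(match) = 1 - 0.000449 = 0.999551

P ≈ 0.9996 ≈ 99.96%


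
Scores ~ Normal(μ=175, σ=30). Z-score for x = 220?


z = (x - μ)/σ = (220 - 175)/30 = 1.5

z = 1.5


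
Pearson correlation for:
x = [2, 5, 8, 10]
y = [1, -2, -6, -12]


n=4, Σx=25, Σy=-19, Σxy=-176, Σx²=193, Σy²=185
r = (4×(-176) - 25×(-19))/√((4×193 - 25²)(4×185 - (-19)²))
= -229/√(147×379) = -229/√55713 ≈ -229/236.0360 ≈ -0.9702

r ≈ -0.9702


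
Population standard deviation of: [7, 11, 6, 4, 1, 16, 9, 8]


Mean = 62/8 = 31/4
  (7-31/4)²=9/16
  (11-31/4)²=169/16
  (6-31/4)²=49/16
  (4-31/4)²=225/16
  (1-31/4)²=729/16
  (16-31/4)²=1089/16
  (9-31/4)²=25/16
  (8-31/4)²=1/16
Σ(x-μ)² = 287/2
σ² = (287/2)/8 = 287/16

σ = √(287/16) ≈ 4.2353


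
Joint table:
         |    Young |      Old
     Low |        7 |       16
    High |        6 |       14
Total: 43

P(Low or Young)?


P(Low∨Young) = P(Low) + P(Young) - P(Low∧Young)
= (23 + 13 - 7)/43 = 29/43

P = 29/43 ≈ 67.44%


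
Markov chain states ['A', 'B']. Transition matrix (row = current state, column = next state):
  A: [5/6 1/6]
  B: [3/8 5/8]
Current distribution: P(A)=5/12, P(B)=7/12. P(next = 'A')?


P(next=A) = Σᵢ P(now=i)×P(i→A)
= 5/12×5/6 + 7/12×3/8
= 25/72 + 7/32 = 163/288

P = 163/288 ≈ 0.5660


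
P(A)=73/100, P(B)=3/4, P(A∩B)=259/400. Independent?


P(A)×P(B) = 219/400
P(A∩B) = 259/400
Not equal → NOT independent

No, not independent


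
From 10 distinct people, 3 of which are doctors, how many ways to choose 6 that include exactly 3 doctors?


Choose 3 of the 3 doctors and 3 of the other 7 people:
C(3,3)×C(7,3) = 1×35 = 35

35


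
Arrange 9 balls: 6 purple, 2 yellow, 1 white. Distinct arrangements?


9!/(6!×2!×1!) = 252

252


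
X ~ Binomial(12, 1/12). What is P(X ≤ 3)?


P(X ≤ 3) = Σ P(X=i) for i=0..3
P(X=0) = 3138428376721/8916100448256
P(X=1) = 285311670611/743008370688
P(X=2) = 285311670611/1486016741376
P(X=3) = 129687123005/2229025112064
Sum = 2930928979913/2972033482752

P(X ≤ 3) = 2930928979913/2972033482752 ≈ 98.62%


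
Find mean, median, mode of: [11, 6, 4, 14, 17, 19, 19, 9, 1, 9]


Sorted: [1, 4, 6, 9, 9, 11, 14, 17, 19, 19]
Mean = 109/10
Median = 10
Freq: {11: 1, 6: 1, 4: 1, 14: 1, 17: 1, 19: 2, 9: 2, 1: 1}
Mode: [9, 19]

Mean=109/10, Median=10, Mode=[9, 19]


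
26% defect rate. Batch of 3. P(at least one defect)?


P(all good) = (37/50)^3 = 50653/125000
P(≥1 defect) = 74347/125000

P = 74347/125000 ≈ 59.48%


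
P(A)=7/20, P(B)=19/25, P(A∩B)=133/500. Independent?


P(A)×P(B) = 133/500
P(A∩B) = 133/500
Equal ✓ → Independent

Yes, independent


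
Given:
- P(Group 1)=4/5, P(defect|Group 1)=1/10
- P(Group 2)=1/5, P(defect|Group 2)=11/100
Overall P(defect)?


P(B) = Σ P(B|Aᵢ)×P(Aᵢ)
  1/10×4/5 = 2/25
  11/100×1/5 = 11/500
Sum = 51/500

P(defect) = 51/500 ≈ 10.20%


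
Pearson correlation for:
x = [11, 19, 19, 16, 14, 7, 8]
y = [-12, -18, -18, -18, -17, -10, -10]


n=7, Σx=94, Σy=-103, Σxy=-1492, Σx²=1408, Σy²=1605
r = (7×(-1492) - 94×(-103))/√((7×1408 - 94²)(7×1605 - (-103)²))
= -762/√(1020×626) = -762/√638520 ≈ -762/799.0745 ≈ -0.9536

r ≈ -0.9536


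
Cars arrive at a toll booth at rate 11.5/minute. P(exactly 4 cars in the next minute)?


Poisson(λ=11.5): P(X=4) = e^(-λ)×λ^k/k!
= e^(-11.5) × 11.5^4 / 4!
≈ 1.01300936e-05 × 17490.0625 / 24 ≈ 0.007382

P(X=4) ≈ 0.007382 ≈ 0.74%


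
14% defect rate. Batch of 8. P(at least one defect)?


P(all good) = (43/50)^8 = 11688200277601/39062500000000
P(≥1 defect) = 27374299722399/39062500000000

P = 27374299722399/39062500000000 ≈ 70.08%


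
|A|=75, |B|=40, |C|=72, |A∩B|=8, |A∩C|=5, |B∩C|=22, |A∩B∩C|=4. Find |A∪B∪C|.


|A∪B∪C| = 75+40+72-8-5-22+4 = 156

|A∪B∪C| = 156


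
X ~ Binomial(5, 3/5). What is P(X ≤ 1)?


P(X ≤ 1) = Σ P(X=i) for i=0..1
P(X=0) = 32/3125
P(X=1) = 48/625
Sum = 272/3125

P(X ≤ 1) = 272/3125 ≈ 8.70%


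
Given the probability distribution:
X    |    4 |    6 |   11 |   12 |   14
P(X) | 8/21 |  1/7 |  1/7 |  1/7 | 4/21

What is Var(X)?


E[X] = 25/3
E[X²] = 605/7
Var(X) = E[X²] - (E[X])² = 605/7 - 625/9 = 1070/63

Var(X) = 1070/63 ≈ 16.9841


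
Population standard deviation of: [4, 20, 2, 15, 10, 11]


Mean = 62/6 = 31/3
  (4-31/3)²=361/9
  (20-31/3)²=841/9
  (2-31/3)²=625/9
  (15-31/3)²=196/9
  (10-31/3)²=1/9
  (11-31/3)²=4/9
Σ(x-μ)² = 676/3
σ² = (676/3)/6 = 338/9

σ = √(338/9) ≈ 6.1283


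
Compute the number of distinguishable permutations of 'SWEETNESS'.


Letters: 9, freq: {'S': 3, 'W': 1, 'E': 3, 'T': 1, 'N': 1}
9!/(3!×1!×3!×1!×1!) = 362880/36 = 10080

10080


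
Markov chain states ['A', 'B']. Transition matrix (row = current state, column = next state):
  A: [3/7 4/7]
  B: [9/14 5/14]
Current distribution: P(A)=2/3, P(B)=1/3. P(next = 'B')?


P(next=B) = Σᵢ P(now=i)×P(i→B)
= 2/3×4/7 + 1/3×5/14
= 8/21 + 5/42 = 1/2

P = 1/2 ≈ 0.5000


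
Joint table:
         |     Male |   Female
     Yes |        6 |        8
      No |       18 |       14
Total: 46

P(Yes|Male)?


P(Yes|Male) = 6/(6+18) = 6/24 = 1/4

P = 1/4 ≈ 25.00%


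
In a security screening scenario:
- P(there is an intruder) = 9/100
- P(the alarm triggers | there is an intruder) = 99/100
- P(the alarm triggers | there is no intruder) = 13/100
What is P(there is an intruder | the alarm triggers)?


Using Bayes' theorem:
P(A|B) = P(B|A)·P(A) / P(B)

P(the alarm triggers) = 99/100 × 9/100 + 13/100 × 91/100
= 891/10000 + 1183/10000 = 1037/5000

P(there is an intruder|the alarm triggers) = (891/10000) / (1037/5000) = 891/2074

P(there is an intruder|the alarm triggers) = 891/2074 ≈ 42.96%


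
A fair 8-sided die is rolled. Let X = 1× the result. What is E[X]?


E[die] = (1+8)/2 = 9/2
E[X] = 1 × 9/2 = 9/2

E[X] = 9/2


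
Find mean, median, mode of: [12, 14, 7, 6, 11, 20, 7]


Sorted: [6, 7, 7, 11, 12, 14, 20]
Mean = 77/7 = 11
Median = 11
Freq: {12: 1, 14: 1, 7: 2, 6: 1, 11: 1, 20: 1}
Mode: [7]

Mean=11, Median=11, Mode=7


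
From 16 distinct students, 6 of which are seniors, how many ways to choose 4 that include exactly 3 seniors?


Choose 3 of the 6 seniors and 1 of the other 10 students:
C(6,3)×C(10,1) = 20×10 = 200

200


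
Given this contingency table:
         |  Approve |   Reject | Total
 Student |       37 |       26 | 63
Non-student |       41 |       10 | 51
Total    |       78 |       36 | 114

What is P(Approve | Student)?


P(Approve | Student) = 37/(37+26) = 37/63

P(Approve|Student) = 37/63 ≈ 58.73%


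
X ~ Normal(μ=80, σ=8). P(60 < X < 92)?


z₁=(60-80)/8=-2.5, z₂=(92-80)/8=1.5
P = Φ(1.5) - Φ(-2.5) = 0.933193 - 0.006210 = 0.926983 ≈ 0.9270

P(60 < X < 92) ≈ 0.9270


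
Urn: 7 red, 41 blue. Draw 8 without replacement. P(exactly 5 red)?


Hypergeometric: C(7,5)×C(41,3)/C(48,8)
= 21×10660/377348994 = 910/1533939

P(X=5) = 910/1533939 ≈ 0.06%


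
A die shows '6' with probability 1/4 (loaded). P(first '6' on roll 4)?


Geometric: P(X=4) = (1-p)^(k-1)×p = (3/4)^3×1/4 = 27/256

P(X=4) = 27/256 ≈ 10.55%


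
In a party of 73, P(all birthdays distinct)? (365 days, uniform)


P(all different) = Π(365-i)/365 for i=0..72
= (365/365)×(364/365)×...×(293/365)
= 0.000439

P ≈ 0.0004 ≈ 0.04%


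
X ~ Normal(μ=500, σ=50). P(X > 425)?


z = (425-500)/50 = -1.5
P(X > 425) = 1 - P(Z ≤ -1.5) = 1 - 0.0668 = 0.9332

P(X > 425) ≈ 0.9332


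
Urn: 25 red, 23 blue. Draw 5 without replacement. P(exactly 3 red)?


Hypergeometric: C(25,3)×C(23,2)/C(48,5)
= 2300×253/1712304 = 575/1692

P(X=3) = 575/1692 ≈ 33.98%


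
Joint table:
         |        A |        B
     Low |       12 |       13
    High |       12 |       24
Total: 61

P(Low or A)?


P(Low∨A) = P(Low) + P(A) - P(Low∧A)
= (25 + 24 - 12)/61 = 37/61

P = 37/61 ≈ 60.66%


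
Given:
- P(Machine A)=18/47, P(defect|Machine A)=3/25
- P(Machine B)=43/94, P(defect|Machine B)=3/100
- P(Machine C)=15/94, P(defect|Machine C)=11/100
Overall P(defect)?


P(B) = Σ P(B|Aᵢ)×P(Aᵢ)
  3/25×18/47 = 54/1175
  3/100×43/94 = 129/9400
  11/100×15/94 = 33/1880
Sum = 363/4700

P(defect) = 363/4700 ≈ 7.72%


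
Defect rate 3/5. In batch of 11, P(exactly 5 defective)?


Binomial: P(X=5) = C(11,5)×p^5×(1-p)^6
= 462 × 243/3125 × 64/15625 = 7185024/48828125

P(X=5) = 7185024/48828125 ≈ 14.71%


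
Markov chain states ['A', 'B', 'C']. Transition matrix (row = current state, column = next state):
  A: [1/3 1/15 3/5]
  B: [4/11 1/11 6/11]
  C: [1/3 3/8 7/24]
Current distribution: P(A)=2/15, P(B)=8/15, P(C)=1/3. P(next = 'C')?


P(next=C) = Σᵢ P(now=i)×P(i→C)
= 2/15×3/5 + 8/15×6/11 + 1/3×7/24
= 2/25 + 16/55 + 7/72 = 9269/19800

P = 9269/19800 ≈ 0.4681


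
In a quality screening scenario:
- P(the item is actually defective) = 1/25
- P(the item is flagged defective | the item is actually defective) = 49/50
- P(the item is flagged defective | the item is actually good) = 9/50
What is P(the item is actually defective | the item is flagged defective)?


Using Bayes' theorem:
P(A|B) = P(B|A)·P(A) / P(B)

P(the item is flagged defective) = 49/50 × 1/25 + 9/50 × 24/25
= 49/1250 + 108/625 = 53/250

P(the item is actually defective|the item is flagged defective) = (49/1250) / (53/250) = 49/265

P(the item is actually defective|the item is flagged defective) = 49/265 ≈ 18.49%


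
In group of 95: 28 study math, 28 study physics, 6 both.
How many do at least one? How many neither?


|A∪B| = 28+28-6 = 50
Neither = 95-50 = 45

At least one: 50; Neither: 45


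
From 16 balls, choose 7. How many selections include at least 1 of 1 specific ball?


Complement: C(16,7) - C(15,7) = 11440 - 6435 = 5005

5005


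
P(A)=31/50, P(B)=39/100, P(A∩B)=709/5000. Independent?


P(A)×P(B) = 1209/5000
P(A∩B) = 709/5000
Not equal → NOT independent

No, not independent


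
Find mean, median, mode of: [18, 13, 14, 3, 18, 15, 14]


Sorted: [3, 13, 14, 14, 15, 18, 18]
Mean = 95/7
Median = 14
Freq: {18: 2, 13: 1, 14: 2, 3: 1, 15: 1}
Mode: [14, 18]

Mean=95/7, Median=14, Mode=[14, 18]


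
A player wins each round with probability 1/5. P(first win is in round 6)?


Geometric: P(X=6) = (1-p)^(k-1)×p = (4/5)^5×1/5 = 1024/15625

P(X=6) = 1024/15625 ≈ 6.55%


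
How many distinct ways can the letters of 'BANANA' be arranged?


Letters: 6, freq: {'B': 1, 'A': 3, 'N': 2}
6!/(1!×3!×2!) = 720/12 = 60

60


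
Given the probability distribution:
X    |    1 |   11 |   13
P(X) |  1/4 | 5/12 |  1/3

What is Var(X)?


E[X] = 55/6
E[X²] = 107
Var(X) = E[X²] - (E[X])² = 107 - 3025/36 = 827/36

Var(X) = 827/36 ≈ 22.9722


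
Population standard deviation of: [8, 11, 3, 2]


Mean = 24/4 = 6
  (8-6)²=4
  (11-6)²=25
  (3-6)²=9
  (2-6)²=16
Σ(x-μ)² = 54
σ² = 54/4 = 27/2

σ = √(27/2) ≈ 3.6742


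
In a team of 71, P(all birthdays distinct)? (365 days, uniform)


P(all different) = Π(365-i)/365 for i=0..70
= (365/365)×(364/365)×...×(295/365)
= 0.000679

P ≈ 0.0007 ≈ 0.07%


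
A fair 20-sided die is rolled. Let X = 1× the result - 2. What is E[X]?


E[die] = (1+20)/2 = 21/2
E[X] = 1×21/2 - 2 = 17/2

E[X] = 17/2


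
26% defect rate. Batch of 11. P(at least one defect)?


P(all good) = (37/50)^11 = 177917621779460413/4882812500000000000
P(≥1 defect) = 4704894878220539587/4882812500000000000

P = 4704894878220539587/4882812500000000000 ≈ 96.36%


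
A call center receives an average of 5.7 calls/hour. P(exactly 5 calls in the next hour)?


Poisson(λ=5.7): P(X=5) = e^(-λ)×λ^k/k!
= e^(-5.7) × 5.7^5 / 5!
≈ 0.003345965457 × 6016.92057 / 120 ≈ 0.167770

P(X=5) ≈ 0.167770 ≈ 16.78%


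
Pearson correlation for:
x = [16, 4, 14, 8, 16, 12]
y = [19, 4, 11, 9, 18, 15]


n=6, Σx=70, Σy=76, Σxy=1014, Σx²=932, Σy²=1128
r = (6×1014 - 70×76)/√((6×932 - 70²)(6×1128 - 76²))
= 764/√(692×992) = 764/√686464 ≈ 764/828.5312 ≈ 0.9221

r ≈ 0.9221


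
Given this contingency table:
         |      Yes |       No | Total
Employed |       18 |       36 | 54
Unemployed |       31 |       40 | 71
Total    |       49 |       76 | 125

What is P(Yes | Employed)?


P(Yes | Employed) = 18/(18+36) = 18/54 = 1/3

P(Yes|Employed) = 1/3 ≈ 33.33%


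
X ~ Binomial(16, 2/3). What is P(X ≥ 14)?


P(X ≥ 14) = Σ P(X=i) for i=14..16
P(X=14) = 655360/14348907
P(X=15) = 524288/43046721
P(X=16) = 65536/43046721
Sum = 851968/14348907

P(X ≥ 14) = 851968/14348907 ≈ 5.94%


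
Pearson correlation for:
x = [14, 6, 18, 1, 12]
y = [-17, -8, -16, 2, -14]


n=5, Σx=51, Σy=-53, Σxy=-740, Σx²=701, Σy²=809
r = (5×(-740) - 51×(-53))/√((5×701 - 51²)(5×809 - (-53)²))
= -997/√(904×1236) = -997/√1117344 ≈ -997/1057.0449 ≈ -0.9432

r ≈ -0.9432


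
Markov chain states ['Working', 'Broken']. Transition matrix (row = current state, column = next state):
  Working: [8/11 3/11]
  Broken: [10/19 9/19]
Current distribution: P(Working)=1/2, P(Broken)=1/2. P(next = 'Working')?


P(next=Working) = Σᵢ P(now=i)×P(i→Working)
= 1/2×8/11 + 1/2×10/19
= 4/11 + 5/19 = 131/209

P = 131/209 ≈ 0.6268


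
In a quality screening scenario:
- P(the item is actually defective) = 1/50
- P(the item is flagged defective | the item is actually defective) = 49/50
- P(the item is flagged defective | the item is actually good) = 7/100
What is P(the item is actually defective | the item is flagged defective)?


Using Bayes' theorem:
P(A|B) = P(B|A)·P(A) / P(B)

P(the item is flagged defective) = 49/50 × 1/50 + 7/100 × 49/50
= 49/2500 + 343/5000 = 441/5000

P(the item is actually defective|the item is flagged defective) = (49/2500) / (441/5000) = 2/9

P(the item is actually defective|the item is flagged defective) = 2/9 ≈ 22.22%


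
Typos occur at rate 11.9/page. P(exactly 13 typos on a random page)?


Poisson(λ=11.9): P(X=13) = e^(-λ)×λ^k/k!
= e^(-11.9) × 11.9^13 / 13!
≈ 6.790404807e-06 × 9.59644764107e+13 / 6227020800 ≈ 0.104647

P(X=13) ≈ 0.104647 ≈ 10.46%


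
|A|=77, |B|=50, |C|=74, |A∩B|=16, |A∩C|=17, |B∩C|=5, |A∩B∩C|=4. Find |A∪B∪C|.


|A∪B∪C| = 77+50+74-16-17-5+4 = 167

|A∪B∪C| = 167


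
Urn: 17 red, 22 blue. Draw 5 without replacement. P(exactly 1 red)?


Hypergeometric: C(17,1)×C(22,4)/C(39,5)
= 17×7315/575757 = 935/4329

P(X=1) = 935/4329 ≈ 21.60%


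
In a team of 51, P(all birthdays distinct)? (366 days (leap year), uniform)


P(all different) = Π(366-i)/366 for i=0..50
= (366/366)×(365/366)×...×(316/366)
= 0.025839

P ≈ 0.0258 ≈ 2.58%


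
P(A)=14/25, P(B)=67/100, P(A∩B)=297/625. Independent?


P(A)×P(B) = 469/1250
P(A∩B) = 297/625
Not equal → NOT independent

No, not independent


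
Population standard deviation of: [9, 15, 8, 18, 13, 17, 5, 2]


Mean = 87/8
  (9-87/8)²=225/64
  (15-87/8)²=1089/64
  (8-87/8)²=529/64
  (18-87/8)²=3249/64
  (13-87/8)²=289/64
  (17-87/8)²=2401/64
  (5-87/8)²=2209/64
  (2-87/8)²=5041/64
Σ(x-μ)² = 1879/8
σ² = (1879/8)/8 = 1879/64

σ = √(1879/64) ≈ 5.4184


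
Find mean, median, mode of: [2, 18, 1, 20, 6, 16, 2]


Sorted: [1, 2, 2, 6, 16, 18, 20]
Mean = 65/7
Median = 6
Freq: {2: 2, 18: 1, 1: 1, 20: 1, 6: 1, 16: 1}
Mode: [2]

Mean=65/7, Median=6, Mode=2


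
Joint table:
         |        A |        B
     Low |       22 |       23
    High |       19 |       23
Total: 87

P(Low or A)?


P(Low∨A) = P(Low) + P(A) - P(Low∧A)
= (45 + 41 - 22)/87 = 64/87

P = 64/87 ≈ 73.56%


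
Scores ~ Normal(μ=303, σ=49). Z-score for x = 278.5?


z = (x - μ)/σ = (278.5 - 303)/49 = -0.5

z = -0.5


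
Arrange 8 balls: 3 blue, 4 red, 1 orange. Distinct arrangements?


8!/(3!×4!×1!) = 280

280


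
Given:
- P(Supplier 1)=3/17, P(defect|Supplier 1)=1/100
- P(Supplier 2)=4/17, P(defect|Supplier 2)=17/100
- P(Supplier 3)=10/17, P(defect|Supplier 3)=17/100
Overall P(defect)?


P(B) = Σ P(B|Aᵢ)×P(Aᵢ)
  1/100×3/17 = 3/1700
  17/100×4/17 = 1/25
  17/100×10/17 = 1/10
Sum = 241/1700

P(defect) = 241/1700 ≈ 14.18%


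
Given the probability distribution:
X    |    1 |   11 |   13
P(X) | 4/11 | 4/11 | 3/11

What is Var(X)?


E[X] = 87/11
E[X²] = 995/11
Var(X) = E[X²] - (E[X])² = 995/11 - 7569/121 = 3376/121

Var(X) = 3376/121 ≈ 27.9008


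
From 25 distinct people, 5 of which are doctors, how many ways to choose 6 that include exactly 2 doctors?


Choose 2 of the 5 doctors and 4 of the other 20 people:
C(5,2)×C(20,4) = 10×4845 = 48450

48450


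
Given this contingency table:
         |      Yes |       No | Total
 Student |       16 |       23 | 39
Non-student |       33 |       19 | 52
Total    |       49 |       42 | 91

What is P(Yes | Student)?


P(Yes | Student) = 16/(16+23) = 16/39

P(Yes|Student) = 16/39 ≈ 41.03%


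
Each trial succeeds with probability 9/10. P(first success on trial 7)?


Geometric: P(X=7) = (1-p)^(k-1)×p = (1/10)^6×9/10 = 9/10000000

P(X=7) = 9/10000000 ≈ 0.00%


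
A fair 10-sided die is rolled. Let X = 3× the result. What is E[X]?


E[die] = (1+10)/2 = 11/2
E[X] = 3 × 11/2 = 33/2

E[X] = 33/2


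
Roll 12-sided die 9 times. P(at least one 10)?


P(no 10)^9 = (11/12)^9 = 2357947691/5159780352
P(≥1) = 1 - 2357947691/5159780352 = 2801832661/5159780352

P = 2801832661/5159780352 ≈ 54.30%


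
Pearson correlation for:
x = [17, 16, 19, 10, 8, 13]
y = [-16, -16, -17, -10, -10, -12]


n=6, Σx=83, Σy=-81, Σxy=-1187, Σx²=1239, Σy²=1145
r = (6×(-1187) - 83×(-81))/√((6×1239 - 83²)(6×1145 - (-81)²))
= -399/√(545×309) = -399/√168405 ≈ -399/410.3718 ≈ -0.9723

r ≈ -0.9723


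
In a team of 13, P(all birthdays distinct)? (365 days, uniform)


P(all different) = Π(365-i)/365 for i=0..12
= (365/365)×(364/365)×...×(353/365)
= 0.805590

P ≈ 0.8056 ≈ 80.56%


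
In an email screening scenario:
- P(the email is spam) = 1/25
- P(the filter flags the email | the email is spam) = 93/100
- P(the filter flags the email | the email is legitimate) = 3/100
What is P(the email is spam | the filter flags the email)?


Using Bayes' theorem:
P(A|B) = P(B|A)·P(A) / P(B)

P(the filter flags the email) = 93/100 × 1/25 + 3/100 × 24/25
= 93/2500 + 18/625 = 33/500

P(the email is spam|the filter flags the email) = (93/2500) / (33/500) = 31/55

P(the email is spam|the filter flags the email) = 31/55 ≈ 56.36%


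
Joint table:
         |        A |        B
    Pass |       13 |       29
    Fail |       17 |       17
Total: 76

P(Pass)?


P(Pass) = (13+29)/76 = 42/76 = 21/38

P(Pass) = 21/38 ≈ 55.26%


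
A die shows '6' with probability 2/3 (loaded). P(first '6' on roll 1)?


Geometric: P(X=1) = (1-p)^(k-1)×p = (1/3)^0×2/3 = 2/3

P(X=1) = 2/3 ≈ 66.67%


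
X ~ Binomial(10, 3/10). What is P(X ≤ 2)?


P(X ≤ 2) = Σ P(X=i) for i=0..2
P(X=0) = 282475249/10000000000
P(X=1) = 121060821/1000000000
P(X=2) = 466948881/2000000000
Sum = 478478483/1250000000

P(X ≤ 2) = 478478483/1250000000 ≈ 38.28%


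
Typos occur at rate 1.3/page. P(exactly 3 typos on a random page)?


Poisson(λ=1.3): P(X=3) = e^(-λ)×λ^k/k!
= e^(-1.3) × 1.3^3 / 3!
≈ 0.272531793 × 2.197 / 6 ≈ 0.099792

P(X=3) ≈ 0.099792 ≈ 9.98%


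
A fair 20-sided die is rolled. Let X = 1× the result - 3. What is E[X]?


E[die] = (1+20)/2 = 21/2
E[X] = 1×21/2 - 3 = 15/2

E[X] = 15/2


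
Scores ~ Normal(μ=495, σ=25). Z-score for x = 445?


z = (x - μ)/σ = (445 - 495)/25 = -2.0

z = -2.0


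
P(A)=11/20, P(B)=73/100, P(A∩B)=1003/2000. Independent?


P(A)×P(B) = 803/2000
P(A∩B) = 1003/2000
Not equal → NOT independent

No, not independent
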